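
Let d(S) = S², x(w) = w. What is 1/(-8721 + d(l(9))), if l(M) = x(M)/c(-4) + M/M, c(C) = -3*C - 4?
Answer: -64/557855 ≈ -0.00011473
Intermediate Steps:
c(C) = -4 - 3*C
l(M) = 1 + M/8 (l(M) = M/(-4 - 3*(-4)) + M/M = M/(-4 + 12) + 1 = M/8 + 1 = 1 + M/8)
1/(-8721 + d(l(9))) = 1/(-8721 + (1 + (⅛)*9)²) = 1/(-8721 + (1 + 9/8)²) = 1/(-8721 + (17/8)²) = 1/(-8721 + 289/64) = 1/(-557855/64) = -64/557855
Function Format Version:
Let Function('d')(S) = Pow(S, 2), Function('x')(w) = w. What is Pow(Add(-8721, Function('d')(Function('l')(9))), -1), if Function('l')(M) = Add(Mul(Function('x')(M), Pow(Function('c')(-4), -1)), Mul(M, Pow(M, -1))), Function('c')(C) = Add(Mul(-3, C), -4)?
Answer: Rational(-64, 557855) ≈ -0.00011473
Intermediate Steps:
Function('c')(C) = Add(-4, Mul(-3, C))
Function('l')(M) = Add(1, Mul(Rational(1, 8), M)) (Function('l')(M) = Add(Mul(M, Pow(Add(-4, Mul(-3, -4)), -1)), Mul(M, Pow(M, -1))) = Add(Mul(M, Pow(Add(-4, 12), -1)), 1) = Add(Mul(M, Pow(8, -1)), 1) = Add(Mul(M, Rational(1, 8)), 1) = Add(Mul(Rational(1, 8), M), 1) = Add(1, Mul(Rational(1, 8), M)))
Pow(Add(-8721, Function('d')(Function('l')(9))), -1) = Pow(Add(-8721, Pow(Add(1, Mul(Rational(1, 8), 9)), 2)), -1) = Pow(Add(-8721, Pow(Add(1, Rational(9, 8)), 2)), -1) = Pow(Add(-8721, Pow(Rational(17, 8), 2)), -1) = Pow(Add(-8721, Rational(289, 64)), -1) = Pow(Rational(-557855, 64), -1) = Rational(-64, 557855)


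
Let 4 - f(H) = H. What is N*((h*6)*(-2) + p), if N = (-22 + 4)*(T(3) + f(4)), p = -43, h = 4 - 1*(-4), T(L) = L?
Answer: 7506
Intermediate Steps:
h = 8 (h = 4 + 4 = 8)
f(H) = 4 - H
N = -54 (N = (-22 + 4)*(3 + (4 - 1*4)) = -18*(3 + (4 - 4)) = -18*(3 + 0) = -18*3 = -54)
N*((h*6)*(-2) + p) = -54*((8*6)*(-2) - 43) = -54*(48*(-2) - 43) = -54*(-96 - 43) = -54*(-139) = 7506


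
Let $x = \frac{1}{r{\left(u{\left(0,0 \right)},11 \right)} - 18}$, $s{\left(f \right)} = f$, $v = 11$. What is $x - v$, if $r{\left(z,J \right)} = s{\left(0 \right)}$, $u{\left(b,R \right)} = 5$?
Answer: $- \frac{199}{18} \approx -11.056$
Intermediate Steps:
$r{\left(z,J \right)} = 0$
$x = - \frac{1}{18}$ ($x = \frac{1}{0 - 18} = \frac{1}{-18} = - \frac{1}{18} \approx -0.055556$)
$x - v = - \frac{1}{18} - 11 = - \frac{199}{18}$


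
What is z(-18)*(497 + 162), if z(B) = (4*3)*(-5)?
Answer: -39540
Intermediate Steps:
z(B) = -60 (z(B) = 12*(-5) = -60)
z(-18)*(497 + 162) = -60*(497 + 162) = -60*659 = -39540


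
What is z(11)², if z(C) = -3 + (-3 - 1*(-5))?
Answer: 1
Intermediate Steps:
z(C) = -1 (z(C) = -3 + (-3 + 5) = -3 + 2 = -1)
z(11)² = (-1)² = 1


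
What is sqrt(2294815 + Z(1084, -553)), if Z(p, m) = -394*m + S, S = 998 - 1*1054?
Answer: sqrt(2512641) ≈ 1585.1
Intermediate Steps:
S = -56 (S = 998 - 1054 = -56)
Z(p, m) = -56 - 394*m (Z(p, m) = -394*m - 56 = -56 - 394*m)
sqrt(2294815 + Z(1084, -553)) = sqrt(2294815 + (-56 - 394*(-553))) = sqrt(2294815 + (-56 + 217882)) = sqrt(2294815 + 217826) = sqrt(2512641)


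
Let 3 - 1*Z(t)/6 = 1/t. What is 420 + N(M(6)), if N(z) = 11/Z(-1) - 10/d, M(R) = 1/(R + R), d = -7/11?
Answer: 73277/168 ≈ 436.17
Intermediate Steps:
Z(t) = 18 - 6/t
d = -7/11 (d = -7*1/11 = -7/11 ≈ -0.63636)
M(R) = 1/(2*R)
N(z) = 2717/168 (N(z) = 11/(18 - 6/(-1)) - 10/(-7/11) = 11/(18 - 6*(-1)) - 10*(-11/7) = 11/(18 + 6) + 110/7 = 11/24 + 110/7 = 2717/168)
420 + N(M(6)) = 420 + 2717/168 = 73277/168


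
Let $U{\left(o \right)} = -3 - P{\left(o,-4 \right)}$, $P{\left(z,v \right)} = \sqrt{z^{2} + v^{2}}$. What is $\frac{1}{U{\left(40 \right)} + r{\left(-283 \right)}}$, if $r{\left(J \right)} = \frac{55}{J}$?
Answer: $\frac{31979}{16075826} - \frac{80089 \sqrt{101}}{32151652} \approx -0.023045$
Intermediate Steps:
$P{\left(z,v \right)} = \sqrt{v^{2} + z^{2}}$
$U{\left(o \right)} = -3 - \sqrt{16 + o^{2}}$ ($U{\left(o \right)} = -3 - \sqrt{\left(-4\right)^{2} + o^{2}} = -3 - \sqrt{16 + o^{2}}$)
$\frac{1}{U{\left(40 \right)} + r{\left(-283 \right)}} = \frac{1}{\left(-3 - \sqrt{16 + 40^{2}}\right) + \frac{55}{-283}} = \frac{1}{\left(-3 - \sqrt{16 + 1600}\right) + 55 \left(- \frac{1}{283}\right)} = \frac{1}{\left(-3 - \sqrt{1616}\right) - \frac{55}{283}} = \frac{1}{\left(-3 - 4 \sqrt{101}\right) - \frac{55}{283}} = \frac{1}{- \frac{904}{283} - 4 \sqrt{101}}$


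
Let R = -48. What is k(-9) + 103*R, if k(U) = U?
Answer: -4953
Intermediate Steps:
k(-9) + 103*R = -9 + 103*(-48) = -9 - 4944 = -4953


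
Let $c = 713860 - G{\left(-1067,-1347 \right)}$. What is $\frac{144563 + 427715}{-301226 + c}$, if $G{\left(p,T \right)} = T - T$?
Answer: $\frac{286139}{206317} \approx 1.3869$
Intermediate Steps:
$G{\left(p,T \right)} = 0$
$c = 713860$ ($c = 713860 - 0 = 713860 + 0 = 713860$)
$\frac{144563 + 427715}{-301226 + c} = \frac{144563 + 427715}{-301226 + 713860} = \frac{572278}{412634} = 572278 \cdot \frac{1}{412634} = \frac{286139}{206317}$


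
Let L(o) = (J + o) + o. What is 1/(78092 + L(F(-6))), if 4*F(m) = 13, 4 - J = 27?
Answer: 2/156151 ≈ 1.2808e-5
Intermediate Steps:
J = -23 (J = 4 - 1*27 = 4 - 27 = -23)
F(m) = 13/4 (F(m) = (¼)*13 = 13/4)
L(o) = -23 + 2*o (L(o) = (-23 + o) + o = -23 + 2*o)
1/(78092 + L(F(-6))) = 1/(78092 + (-23 + 2*(13/4))) = 1/(78092 + (-23 + 13/2)) = 1/(78092 - 33/2) = 1/(156151/2) = 2/156151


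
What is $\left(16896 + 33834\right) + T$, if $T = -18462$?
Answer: $32268$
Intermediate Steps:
$\left(16896 + 33834\right) + T = \left(16896 + 33834\right) - 18462 = 50730 - 18462 = 32268$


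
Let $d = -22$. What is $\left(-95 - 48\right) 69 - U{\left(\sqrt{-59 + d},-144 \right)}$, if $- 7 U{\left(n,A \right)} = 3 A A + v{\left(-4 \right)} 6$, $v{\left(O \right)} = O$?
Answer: $- \frac{6885}{7} \approx -983.57$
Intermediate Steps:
$U{\left(n,A \right)} = \frac{24}{7} - \frac{3 A^{2}}{7}$ ($U{\left(n,A \right)} = - \frac{3 A A - 24}{7} = - \frac{3 A^{2} - 24}{7} = - \frac{-24 + 3 A^{2}}{7} = \frac{24}{7} - \frac{3 A^{2}}{7}$)
$\left(-95 - 48\right) 69 - U{\left(\sqrt{-59 + d},-144 \right)} = \left(-95 - 48\right) 69 - \left(\frac{24}{7} - \frac{3 \left(-144\right)^{2}}{7}\right) = \left(-143\right) 69 - \left(\frac{24}{7} - \frac{62208}{7}\right) = -9867 - \left(\frac{24}{7} - \frac{62208}{7}\right) = -9867 - - \frac{62184}{7} = -9867 + \frac{62184}{7} = - \frac{6885}{7}$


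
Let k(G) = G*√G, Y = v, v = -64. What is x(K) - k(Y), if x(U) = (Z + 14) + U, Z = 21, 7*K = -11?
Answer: 234/7 + 512*I ≈ 33.429 + 512.0*I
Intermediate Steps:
K = -11/7 (K = (⅐)*(-11) = -11/7 ≈ -1.5714)
Y = -64
k(G) = G^(3/2)
x(U) = 35 + U (x(U) = (21 + 14) + U = 35 + U)
x(K) - k(Y) = (35 - 11/7) - (-64)^(3/2) = 234/7 - (-512)*I = 234/7 + 512*I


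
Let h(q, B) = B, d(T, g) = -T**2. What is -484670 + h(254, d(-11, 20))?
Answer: -484791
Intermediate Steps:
-484670 + h(254, d(-11, 20)) = -484670 - 1*(-11)**2 = -484670 - 1*121 = -484670 - 121 = -484791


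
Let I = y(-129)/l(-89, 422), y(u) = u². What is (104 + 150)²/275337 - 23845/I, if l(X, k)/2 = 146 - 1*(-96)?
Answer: -352953911056/509098113 ≈ -693.29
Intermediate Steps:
l(X, k) = 484 (l(X, k) = 2*(146 - 1*(-96)) = 2*(146 + 96) = 2*242 = 484)
I = 16641/484 (I = (-129)²/484 = 16641*(1/484) = 16641/484 ≈ 34.382)
(104 + 150)²/275337 - 23845/I = (104 + 150)²/275337 - 23845/16641/484 = 254²*(1/275337) - 23845*484/16641 = 64516*(1/275337) - 11540980/16641 = 64516/275337 - 11540980/16641 = -352953911056/509098113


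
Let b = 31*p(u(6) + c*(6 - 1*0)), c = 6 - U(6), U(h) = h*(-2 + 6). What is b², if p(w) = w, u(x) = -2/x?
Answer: 101505625/9 ≈ 1.1278e+7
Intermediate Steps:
U(h) = 4*h (U(h) = h*4 = 4*h)
c = -18 (c = 6 - 4*6 = 6 - 1*24 = 6 - 24 = -18)
b = -10075/3 (b = 31*(-2/6 - 18*(6 - 1*0)) = 31*(-2*⅙ - 18*(6 + 0)) = 31*(-⅓ - 18*6) = 31*(-⅓ - 108) = 31*(-325/3) = -10075/3 ≈ -3358.3)
b² = (-10075/3)² = 101505625/9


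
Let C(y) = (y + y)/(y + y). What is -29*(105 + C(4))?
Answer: -3074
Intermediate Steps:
C(y) = 1 (C(y) = (2*y)/((2*y)) = (2*y)*(1/(2*y)) = 1)
-29*(105 + C(4)) = -29*(105 + 1) = -29*106 = -3074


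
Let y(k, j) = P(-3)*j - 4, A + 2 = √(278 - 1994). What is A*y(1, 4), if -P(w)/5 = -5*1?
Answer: -192 + 192*I*√429 ≈ -192.0 + 3976.8*I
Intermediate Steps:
P(w) = 25 (P(w) = -(-25) = -5*(-5) = 25)
A = -2 + 2*I*√429 (A = -2 + √(278 - 1994) = -2 + √(-1716) = -2 + 2*I*√429 ≈ -2.0 + 41.425*I)
y(k, j) = -4 + 25*j (y(k, j) = 25*j - 4 = -4 + 25*j)
A*y(1, 4) = (-2 + 2*I*√429)*(-4 + 25*4) = (-2 + 2*I*√429)*(-4 + 100) = (-2 + 2*I*√429)*96 = -192 + 192*I*√429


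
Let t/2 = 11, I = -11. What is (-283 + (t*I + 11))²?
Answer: 264196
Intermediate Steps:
t = 22 (t = 2*11 = 22)
(-283 + (t*I + 11))² = (-283 + (22*(-11) + 11))² = (-283 + (-242 + 11))² = (-283 - 231)² = (-514)² = 264196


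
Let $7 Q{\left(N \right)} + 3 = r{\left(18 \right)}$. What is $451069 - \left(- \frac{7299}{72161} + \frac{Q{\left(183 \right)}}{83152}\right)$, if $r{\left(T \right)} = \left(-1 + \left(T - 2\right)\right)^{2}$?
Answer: $\frac{9472974424835185}{21001160152} \approx 4.5107 \cdot 10^{5}$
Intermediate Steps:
$r{\left(T \right)} = \left(-3 + T\right)^{2}$ ($r{\left(T \right)} = \left(-1 + \left(-2 + T\right)\right)^{2} = \left(-3 + T\right)^{2}$)
$Q{\left(N \right)} = \frac{222}{7}$ ($Q{\left(N \right)} = - \frac{3}{7} + \frac{\left(-3 + 18\right)^{2}}{7} = - \frac{3}{7} + \frac{15^{2}}{7} = - \frac{3}{7} + \frac{1}{7} \cdot 225 = - \frac{3}{7} + \frac{225}{7} = \frac{222}{7}$)
$451069 - \left(- \frac{7299}{72161} + \frac{Q{\left(183 \right)}}{83152}\right) = 451069 - \left(- \frac{7299}{72161} + \frac{222}{7 \cdot 83152}\right) = 451069 - \left(\left(-7299\right) \frac{1}{72161} + \frac{222}{7} \cdot \frac{1}{83152}\right) = 451069 - \left(- \frac{7299}{72161} + \frac{111}{291032}\right) = 451069 - - \frac{2116232697}{21001160152} = 451069 + \frac{2116232697}{21001160152} = \frac{9472974424835185}{21001160152}$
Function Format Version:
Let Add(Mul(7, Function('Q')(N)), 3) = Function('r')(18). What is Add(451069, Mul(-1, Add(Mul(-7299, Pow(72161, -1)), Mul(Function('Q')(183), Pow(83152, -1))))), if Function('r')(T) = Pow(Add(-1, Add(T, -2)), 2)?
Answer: Rational(9472974424835185, 21001160152) ≈ 4.5107e+5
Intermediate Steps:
Function('r')(T) = Pow(Add(-3, T), 2) (Function('r')(T) = Pow(Add(-1, Add(-2, T)), 2) = Pow(Add(-3, T), 2))
Function('Q')(N) = Rational(222, 7) (Function('Q')(N) = Add(Rational(-3, 7), Mul(Rational(1, 7), Pow(Add(-3, 18), 2))) = Add(Rational(-3, 7), Mul(Rational(1, 7), Pow(15, 2))) = Add(Rational(-3, 7), Mul(Rational(1, 7), 225)) = Add(Rational(-3, 7), Rational(225, 7)) = Rational(222, 7))
Add(451069, Mul(-1, Add(Mul(-7299, Pow(72161, -1)), Mul(Function('Q')(183), Pow(83152, -1))))) = Add(451069, Mul(-1, Add(Mul(-7299, Pow(72161, -1)), Mul(Rational(222, 7), Pow(83152, -1))))) = Add(451069, Mul(-1, Add(Mul(-7299, Rational(1, 72161)), Mul(Rational(222, 7), Rational(1, 83152))))) = Add(451069, Mul(-1, Add(Rational(-7299, 72161), Rational(111, 291032)))) = Add(451069, Mul(-1, Rational(-2116232697, 21001160152))) = Add(451069, Rational(2116232697, 21001160152)) = Rational(9472974424835185, 21001160152)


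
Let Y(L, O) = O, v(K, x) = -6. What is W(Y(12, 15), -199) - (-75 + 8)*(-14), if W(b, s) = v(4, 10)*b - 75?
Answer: -1103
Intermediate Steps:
W(b, s) = -75 - 6*b (W(b, s) = -6*b - 75 = -75 - 6*b)
W(Y(12, 15), -199) - (-75 + 8)*(-14) = (-75 - 6*15) - (-75 + 8)*(-14) = (-75 - 90) - (-67)*(-14) = -165 - 1*938 = -165 - 938 = -1103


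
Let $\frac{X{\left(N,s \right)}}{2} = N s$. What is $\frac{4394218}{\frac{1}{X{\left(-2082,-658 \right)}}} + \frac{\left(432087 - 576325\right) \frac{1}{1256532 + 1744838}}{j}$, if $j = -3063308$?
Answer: $\frac{55347552373220135694151799}{4597060365980} \approx 1.204 \cdot 10^{13}$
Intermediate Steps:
$X{\left(N,s \right)} = 2 N s$
$\frac{4394218}{\frac{1}{X{\left(-2082,-658 \right)}}} + \frac{\left(432087 - 576325\right) \frac{1}{1256532 + 1744838}}{j} = \frac{4394218}{\frac{1}{2 \left(-2082\right) \left(-658\right)}} + \frac{\left(432087 - 576325\right) \frac{1}{1256532 + 1744838}}{-3063308} = \frac{4394218}{\frac{1}{2739912}} + - \frac{144238}{3001370} \left(- \frac{1}{3063308}\right) = 4394218 \frac{1}{\frac{1}{2739912}} + \left(-144238\right) \frac{1}{3001370} \left(- \frac{1}{3063308}\right) = 4394218 \cdot 2739912 - - \frac{72119}{4597060365980} = 12039770628816 + \frac{72119}{4597060365980} = \frac{55347552373220135694151799}{4597060365980}$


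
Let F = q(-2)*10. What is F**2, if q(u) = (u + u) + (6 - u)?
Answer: 1600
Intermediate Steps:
q(u) = 6 + u (q(u) = 2*u + (6 - u) = 6 + u)
F = 40 (F = (6 - 2)*10 = 4*10 = 40)
F**2 = 40**2 = 1600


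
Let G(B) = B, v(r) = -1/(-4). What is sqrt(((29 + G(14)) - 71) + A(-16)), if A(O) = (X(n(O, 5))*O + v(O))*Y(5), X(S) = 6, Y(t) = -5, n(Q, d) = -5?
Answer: sqrt(1803)/2 ≈ 21.231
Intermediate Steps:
v(r) = 1/4 (v(r) = -1*(-1/4) = 1/4)
A(O) = -5/4 - 30*O (A(O) = (6*O + 1/4)*(-5) = (1/4 + 6*O)*(-5) = -5/4 - 30*O)
sqrt(((29 + G(14)) - 71) + A(-16)) = sqrt(((29 + 14) - 71) + (-5/4 - 30*(-16))) = sqrt((43 - 71) + (-5/4 + 480)) = sqrt(-28 + 1915/4) = sqrt(1803/4) = sqrt(1803)/2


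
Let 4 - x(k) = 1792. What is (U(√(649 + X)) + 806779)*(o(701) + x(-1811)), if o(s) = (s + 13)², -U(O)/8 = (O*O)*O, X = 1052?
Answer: 409850186232 - 62216755776*√21 ≈ 1.2474e+11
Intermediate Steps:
x(k) = -1788 (x(k) = 4 - 1*1792 = 4 - 1792 = -1788)
U(O) = -8*O³ (U(O) = -8*O*O*O = -8*O²*O = -8*O³)
o(s) = (13 + s)²
(U(√(649 + X)) + 806779)*(o(701) + x(-1811)) = (-8*(649 + 1052)^(3/2) + 806779)*((13 + 701)² - 1788) = (-8*15309*√21 + 806779)*(714² - 1788) = (-8*15309*√21 + 806779)*(509796 - 1788) = (-122472*√21 + 806779)*508008 = (806779 - 122472*√21)*508008 = 409850186232 - 62216755776*√21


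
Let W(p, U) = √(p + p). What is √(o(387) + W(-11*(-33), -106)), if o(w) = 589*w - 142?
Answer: √(227801 + 11*√6) ≈ 477.31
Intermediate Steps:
o(w) = -142 + 589*w
W(p, U) = √2*√p (W(p, U) = √(2*p) = √2*√p)
√(o(387) + W(-11*(-33), -106)) = √((-142 + 589*387) + √2*√(-11*(-33))) = √((-142 + 227943) + √2*√363) = √(227801 + √2*(11*√3)) = √(227801 + 11*√6)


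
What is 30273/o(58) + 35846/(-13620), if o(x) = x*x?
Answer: 72933079/11454420 ≈ 6.3672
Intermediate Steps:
o(x) = x²
30273/o(58) + 35846/(-13620) = 30273/(58²) + 35846/(-13620) = 30273/3364 + 35846*(-1/13620) = 30273*(1/3364) - 17923/6810 = 30273/3364 - 17923/6810 = 72933079/11454420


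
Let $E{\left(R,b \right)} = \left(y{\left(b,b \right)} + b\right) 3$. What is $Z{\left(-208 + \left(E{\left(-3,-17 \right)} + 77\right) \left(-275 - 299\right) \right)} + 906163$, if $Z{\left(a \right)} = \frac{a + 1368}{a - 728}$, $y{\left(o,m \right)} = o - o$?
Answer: $\frac{3592939736}{3965} \approx 9.0616 \cdot 10^{5}$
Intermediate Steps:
$y{\left(o,m \right)} = 0$
$E{\left(R,b \right)} = 3 b$ ($E{\left(R,b \right)} = \left(0 + b\right) 3 = b 3 = 3 b$)
$Z{\left(a \right)} = \frac{1368 + a}{-728 + a}$
$Z{\left(-208 + \left(E{\left(-3,-17 \right)} + 77\right) \left(-275 - 299\right) \right)} + 906163 = \frac{1368 + \left(-208 + \left(3 \left(-17\right) + 77\right) \left(-275 - 299\right)\right)}{-728 + \left(-208 + \left(3 \left(-17\right) + 77\right) \left(-275 - 299\right)\right)} + 906163 = \frac{1368 + \left(-208 + \left(-51 + 77\right) \left(-574\right)\right)}{-728 + \left(-208 + \left(-51 + 77\right) \left(-574\right)\right)} + 906163 = \frac{1368 + \left(-208 + 26 \left(-574\right)\right)}{-728 + \left(-208 + 26 \left(-574\right)\right)} + 906163 = \frac{1368 - 15132}{-728 - 15132} + 906163 = \frac{1}{-15860} \left(-13764\right) + 906163 = \left(- \frac{1}{15860}\right) \left(-13764\right) + 906163 = \frac{3441}{3965} + 906163 = \frac{3592939736}{3965}$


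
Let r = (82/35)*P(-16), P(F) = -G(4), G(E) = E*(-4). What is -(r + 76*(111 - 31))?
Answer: -214112/35 ≈ -6117.5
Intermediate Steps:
G(E) = -4*E
P(F) = 16 (P(F) = -(-4)*4 = -1*(-16) = 16)
r = 1312/35 (r = (82/35)*16 = 1312/35 ≈ 37.486)
-(r + 76*(111 - 31)) = -(1312/35 + 76*(111 - 31)) = -(1312/35 + 76*80) = -(1312/35 + 6080) = -1*214112/35 = -214112/35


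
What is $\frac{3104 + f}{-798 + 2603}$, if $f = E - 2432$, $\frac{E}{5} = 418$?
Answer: $\frac{2762}{1805} \approx 1.5302$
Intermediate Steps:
$E = 2090$ ($E = 5 \cdot 418 = 2090$)
$f = -342$ ($f = 2090 - 2432 = -342$)
$\frac{3104 + f}{-798 + 2603} = \frac{3104 - 342}{-798 + 2603} = \frac{2762}{1805}$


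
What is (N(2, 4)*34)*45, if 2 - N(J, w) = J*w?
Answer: -9180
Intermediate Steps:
N(J, w) = 2 - J*w
(N(2, 4)*34)*45 = ((2 - 1*2*4)*34)*45 = ((2 - 8)*34)*45 = -6*34*45 = -204*45 = -9180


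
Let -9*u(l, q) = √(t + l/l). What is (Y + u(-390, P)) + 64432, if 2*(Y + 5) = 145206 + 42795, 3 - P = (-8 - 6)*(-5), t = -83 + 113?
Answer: 316855/2 - √31/9 ≈ 1.5843e+5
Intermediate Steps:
t = 30
P = -67 (P = 3 - (-8 - 6)*(-5) = 3 - (-14)*(-5) = 3 - 1*70 = 3 - 70 = -67)
u(l, q) = -√31/9 (u(l, q) = -√(30 + l/l)/9 = -√(30 + 1)/9 = -√31/9)
Y = 187991/2 (Y = -5 + (145206 + 42795)/2 = -5 + (½)*188001 = -5 + 188001/2 = 187991/2 ≈ 93996.)
(Y + u(-390, P)) + 64432 = (187991/2 - √31/9) + 64432 = 316855/2 - √31/9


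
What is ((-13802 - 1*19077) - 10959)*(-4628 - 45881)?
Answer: 2214213542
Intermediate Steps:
((-13802 - 1*19077) - 10959)*(-4628 - 45881) = ((-13802 - 19077) - 10959)*(-50509) = (-32879 - 10959)*(-50509) = -43838*(-50509) = 2214213542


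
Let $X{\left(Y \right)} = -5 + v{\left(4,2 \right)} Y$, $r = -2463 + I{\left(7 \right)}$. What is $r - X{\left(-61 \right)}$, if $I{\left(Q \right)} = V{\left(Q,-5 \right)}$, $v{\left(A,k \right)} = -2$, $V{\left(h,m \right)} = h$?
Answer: $-2573$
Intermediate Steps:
$I{\left(Q \right)} = Q$
$r = -2456$ ($r = -2463 + 7 = -2456$)
$X{\left(Y \right)} = -5 - 2 Y$
$r - X{\left(-61 \right)} = -2456 - \left(-5 - -122\right) = -2456 - \left(-5 + 122\right) = -2456 - 117 = -2573$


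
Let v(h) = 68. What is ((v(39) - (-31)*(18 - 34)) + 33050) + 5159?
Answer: 37781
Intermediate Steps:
((v(39) - (-31)*(18 - 34)) + 33050) + 5159 = ((68 - (-31)*(18 - 34)) + 33050) + 5159 = ((68 - (-31)*(-16)) + 33050) + 5159 = ((68 - 1*496) + 33050) + 5159 = ((68 - 496) + 33050) + 5159 = (-428 + 33050) + 5159 = 32622 + 5159 = 37781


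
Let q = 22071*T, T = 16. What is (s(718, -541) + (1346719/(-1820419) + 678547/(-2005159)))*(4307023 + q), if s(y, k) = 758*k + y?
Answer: -6963498045293553948824766/3650229541621 ≈ -1.9077e+12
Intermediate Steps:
s(y, k) = y + 758*k
q = 353136 (q = 22071*16 = 353136)
(s(718, -541) + (1346719/(-1820419) + 678547/(-2005159)))*(4307023 + q) = ((718 + 758*(-541)) + (1346719/(-1820419) + 678547/(-2005159)))*(4307023 + 353136) = ((718 - 410078) + (1346719*(-1/1820419) + 678547*(-1/2005159)))*4660159 = (-409360 + (-1346719/1820419 - 678547/2005159))*4660159 = (-409360 - 3935625574514/3650229541621)*4660159 = -1494261900783547074/3650229541621*4660159 = -6963498045293553948824766/3650229541621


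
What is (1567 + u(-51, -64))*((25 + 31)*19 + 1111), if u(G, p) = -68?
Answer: 3260325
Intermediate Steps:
(1567 + u(-51, -64))*((25 + 31)*19 + 1111) = (1567 - 68)*((25 + 31)*19 + 1111) = 1499*(56*19 + 1111) = 1499*(1064 + 1111) = 1499*2175 = 3260325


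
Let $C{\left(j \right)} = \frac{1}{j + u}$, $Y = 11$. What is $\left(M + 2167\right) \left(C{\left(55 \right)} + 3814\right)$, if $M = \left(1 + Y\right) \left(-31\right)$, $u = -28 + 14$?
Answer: $\frac{280693125}{41} \approx 6.8462 \cdot 10^{6}$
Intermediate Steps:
$u = -14$
$C{\left(j \right)} = \frac{1}{-14 + j}$ ($C{\left(j \right)} = \frac{1}{j - 14} = \frac{1}{-14 + j}$)
$M = -372$ ($M = \left(1 + 11\right) \left(-31\right) = 12 \left(-31\right) = -372$)
$\left(M + 2167\right) \left(C{\left(55 \right)} + 3814\right) = \left(-372 + 2167\right) \left(\frac{1}{-14 + 55} + 3814\right) = 1795 \left(\frac{1}{41} + 3814\right) = 1795 \cdot \frac{156375}{41} = \frac{280693125}{41}$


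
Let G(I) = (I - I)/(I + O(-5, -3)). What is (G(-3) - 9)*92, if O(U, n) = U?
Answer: -828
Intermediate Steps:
G(I) = 0 (G(I) = (I - I)/(I - 5) = 0/(-5 + I) = 0)
(G(-3) - 9)*92 = (0 - 9)*92 = -9*92 = -828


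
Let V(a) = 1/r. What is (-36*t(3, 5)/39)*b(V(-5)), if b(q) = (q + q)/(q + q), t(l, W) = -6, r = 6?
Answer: 72/13 ≈ 5.5385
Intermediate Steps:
V(a) = 1/6
b(q) = 1 (b(q) = (2*q)/((2*q)) = (2*q)*(1/(2*q)) = 1)
(-36*t(3, 5)/39)*b(V(-5)) = -(-216)/39*1 = -36*(-2/13)*1 = (72/13)*1 = 72/13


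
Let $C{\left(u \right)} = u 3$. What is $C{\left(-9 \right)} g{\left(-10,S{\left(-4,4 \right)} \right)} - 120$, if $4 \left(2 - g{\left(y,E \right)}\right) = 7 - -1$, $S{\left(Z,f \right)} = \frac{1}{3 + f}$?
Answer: $-120$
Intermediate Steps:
$C{\left(u \right)} = 3 u$
$g{\left(y,E \right)} = 0$ ($g{\left(y,E \right)} = 2 - \frac{7 - -1}{4} = 2 - \frac{7 + 1}{4} = 2 - 2 = 0$)
$C{\left(-9 \right)} g{\left(-10,S{\left(-4,4 \right)} \right)} - 120 = 3 \left(-9\right) 0 - 120 = \left(-27\right) 0 - 120 = 0 - 120 = -120$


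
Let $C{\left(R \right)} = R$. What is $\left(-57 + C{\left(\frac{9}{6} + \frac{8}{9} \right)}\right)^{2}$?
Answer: $\frac{966289}{324} \approx 2982.4$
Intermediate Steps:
$\left(-57 + C{\left(\frac{9}{6} + \frac{8}{9} \right)}\right)^{2} = \left(-57 + \left(\frac{9}{6} + \frac{8}{9}\right)\right)^{2} = \left(-57 + \left(9 \cdot \frac{1}{6} + 8 \cdot \frac{1}{9}\right)\right)^{2} = \left(-57 + \left(\frac{3}{2} + \frac{8}{9}\right)\right)^{2} = \left(-57 + \frac{43}{18}\right)^{2} = \left(- \frac{983}{18}\right)^{2} = \frac{966289}{324}$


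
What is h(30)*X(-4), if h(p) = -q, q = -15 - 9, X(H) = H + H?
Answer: -192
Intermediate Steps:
X(H) = 2*H
q = -24
h(p) = 24 (h(p) = -1*(-24) = 24)
h(30)*X(-4) = 24*(2*(-4)) = 24*(-8) = -192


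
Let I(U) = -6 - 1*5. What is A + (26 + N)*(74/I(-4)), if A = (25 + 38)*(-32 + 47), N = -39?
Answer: 11357/11 ≈ 1032.5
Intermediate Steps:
I(U) = -11 (I(U) = -6 - 5 = -11)
A = 945 (A = 63*15 = 945)
A + (26 + N)*(74/I(-4)) = 945 + (26 - 39)*(74/(-11)) = 945 - 962*(-1)/11 = 945 - 13*(-74/11) = 945 + 962/11 = 11357/11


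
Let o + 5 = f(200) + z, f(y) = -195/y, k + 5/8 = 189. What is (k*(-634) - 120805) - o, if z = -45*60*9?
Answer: -8637151/40 ≈ -2.1593e+5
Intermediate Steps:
k = 1507/8 (k = -5/8 + 189 = 1507/8 ≈ 188.38)
z = -24300 (z = -2700*9 = -24300)
o = -972239/40 (o = -5 + (-195/200 - 24300) = -5 + (-195*1/200 - 24300) = -5 + (-39/40 - 24300) = -5 - 972039/40 = -972239/40 ≈ -24306.)
(k*(-634) - 120805) - o = ((1507/8)*(-634) - 120805) - 1*(-972239/40) = (-477719/4 - 120805) + 972239/40 = -960939/4 + 972239/40 = -8637151/40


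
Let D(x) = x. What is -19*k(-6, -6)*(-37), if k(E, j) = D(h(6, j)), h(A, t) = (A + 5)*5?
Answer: 38665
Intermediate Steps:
h(A, t) = 25 + 5*A (h(A, t) = (5 + A)*5 = 25 + 5*A)
k(E, j) = 55 (k(E, j) = 25 + 5*6 = 25 + 30 = 55)
-19*k(-6, -6)*(-37) = -19*55*(-37) = -1045*(-37) = 38665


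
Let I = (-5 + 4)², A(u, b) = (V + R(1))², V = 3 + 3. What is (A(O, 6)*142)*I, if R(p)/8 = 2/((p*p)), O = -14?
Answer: 68728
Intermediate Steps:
R(p) = 16/p² (R(p) = 8*(2/((p*p))) = 8*(2/(p²)) = 8*(2/p²) = 16/p²)
V = 6
A(u, b) = 484 (A(u, b) = (6 + 16/1²)² = (6 + 16*1)² = (6 + 16)² = 22² = 484)
I = 1 (I = (-1)² = 1)
(A(O, 6)*142)*I = (484*142)*1 = 68728*1 = 68728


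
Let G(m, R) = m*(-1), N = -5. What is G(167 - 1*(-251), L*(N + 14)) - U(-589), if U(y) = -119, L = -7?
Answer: -299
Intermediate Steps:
G(m, R) = -m
G(167 - 1*(-251), L*(N + 14)) - U(-589) = -(167 - 1*(-251)) - 1*(-119) = -(167 + 251) + 119 = -1*418 + 119 = -418 + 119 = -299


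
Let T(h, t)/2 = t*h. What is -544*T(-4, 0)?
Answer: 0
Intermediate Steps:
T(h, t) = 2*h*t (T(h, t) = 2*(t*h) = 2*(h*t) = 2*h*t)
-544*T(-4, 0) = -1088*(-4)*0 = -544*0 = 0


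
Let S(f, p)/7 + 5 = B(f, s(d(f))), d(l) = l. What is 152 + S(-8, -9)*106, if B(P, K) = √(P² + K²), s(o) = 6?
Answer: 3862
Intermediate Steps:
B(P, K) = √(K² + P²)
S(f, p) = -35 + 7*√(36 + f²) (S(f, p) = -35 + 7*√(6² + f²) = -35 + 7*√(36 + f²))
152 + S(-8, -9)*106 = 152 + (-35 + 7*√(36 + (-8)²))*106 = 152 + (-35 + 7*√(36 + 64))*106 = 152 + (-35 + 7*√100)*106 = 152 + (-35 + 7*10)*106 = 152 + (-35 + 70)*106 = 152 + 35*106 = 152 + 3710 = 3862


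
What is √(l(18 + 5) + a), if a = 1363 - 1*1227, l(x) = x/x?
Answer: √137 ≈ 11.705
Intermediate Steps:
l(x) = 1
a = 136 (a = 1363 - 1227 = 136)
√(l(18 + 5) + a) = √(1 + 136) = √137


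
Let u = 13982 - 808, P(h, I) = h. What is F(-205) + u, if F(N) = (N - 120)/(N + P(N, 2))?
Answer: 1080333/82 ≈ 13175.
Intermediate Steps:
u = 13174
F(N) = (-120 + N)/(2*N) (F(N) = (N - 120)/(N + N) = (-120 + N)/((2*N)) = (-120 + N)*(1/(2*N)) = (-120 + N)/(2*N))
F(-205) + u = (½)*(-120 - 205)/(-205) + 13174 = (½)*(-1/205)*(-325) + 13174 = 65/82 + 13174 = 1080333/82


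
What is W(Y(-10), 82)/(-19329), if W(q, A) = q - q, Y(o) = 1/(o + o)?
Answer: 0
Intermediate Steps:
Y(o) = 1/(2*o)
W(q, A) = 0
W(Y(-10), 82)/(-19329) = 0/(-19329) = 0*(-1/19329) = 0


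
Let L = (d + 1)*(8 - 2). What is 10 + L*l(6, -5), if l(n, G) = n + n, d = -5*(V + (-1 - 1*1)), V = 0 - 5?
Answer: 2602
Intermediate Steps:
V = -5
d = 35 (d = -5*(-5 + (-1 - 1*1)) = -5*(-5 + (-1 - 1)) = -5*(-5 - 2) = -5*(-7) = 35)
l(n, G) = 2*n
L = 216 (L = (35 + 1)*(8 - 2) = 36*6 = 216)
10 + L*l(6, -5) = 10 + 216*(2*6) = 10 + 216*12 = 10 + 2592 = 2602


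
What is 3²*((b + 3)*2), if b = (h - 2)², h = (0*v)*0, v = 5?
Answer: 126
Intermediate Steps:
h = 0 (h = (0*5)*0 = 0*0 = 0)
b = 4 (b = (0 - 2)² = (-2)² = 4)
3²*((b + 3)*2) = 3²*((4 + 3)*2) = 9*(7*2) = 9*14 = 126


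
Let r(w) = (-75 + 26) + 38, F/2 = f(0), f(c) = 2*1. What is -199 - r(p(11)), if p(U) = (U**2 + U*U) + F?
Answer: -188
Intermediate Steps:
f(c) = 2
F = 4 (F = 2*2 = 4)
p(U) = 4 + 2*U**2 (p(U) = (U**2 + U*U) + 4 = (U**2 + U**2) + 4 = 2*U**2 + 4 = 4 + 2*U**2)
r(w) = -11 (r(w) = -49 + 38 = -11)
-199 - r(p(11)) = -199 - 1*(-11) = -199 + 11 = -188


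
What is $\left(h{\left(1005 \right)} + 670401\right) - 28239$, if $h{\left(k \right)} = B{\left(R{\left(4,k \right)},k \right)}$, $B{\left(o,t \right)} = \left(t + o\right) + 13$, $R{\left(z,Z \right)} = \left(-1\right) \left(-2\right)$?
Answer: $643182$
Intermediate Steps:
$R{\left(z,Z \right)} = 2$
$B{\left(o,t \right)} = 13 + o + t$ ($B{\left(o,t \right)} = \left(o + t\right) + 13 = 13 + o + t$)
$h{\left(k \right)} = 15 + k$ ($h{\left(k \right)} = 13 + 2 + k = 15 + k$)
$\left(h{\left(1005 \right)} + 670401\right) - 28239 = \left(\left(15 + 1005\right) + 670401\right) - 28239 = \left(1020 + 670401\right) - 28239 = 671421 - 28239 = 643182$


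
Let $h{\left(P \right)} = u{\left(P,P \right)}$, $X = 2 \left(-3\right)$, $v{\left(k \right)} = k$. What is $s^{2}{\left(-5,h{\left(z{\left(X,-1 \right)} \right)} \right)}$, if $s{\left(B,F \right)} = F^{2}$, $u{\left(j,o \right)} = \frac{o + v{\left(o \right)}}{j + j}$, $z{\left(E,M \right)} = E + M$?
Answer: $1$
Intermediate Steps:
$X = -6$
$u{\left(j,o \right)} = \frac{o}{j}$ ($u{\left(j,o \right)} = \frac{o + o}{j + j} = \frac{2 o}{2 j} = 2 o \frac{1}{2 j} = \frac{o}{j}$)
$h{\left(P \right)} = 1$ ($h{\left(P \right)} = \frac{P}{P} = 1$)
$s^{2}{\left(-5,h{\left(z{\left(X,-1 \right)} \right)} \right)} = \left(1^{2}\right)^{2} = 1^{2} = 1$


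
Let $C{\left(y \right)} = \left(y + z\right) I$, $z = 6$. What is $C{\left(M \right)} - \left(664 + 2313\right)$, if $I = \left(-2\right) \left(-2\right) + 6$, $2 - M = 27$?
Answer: $-3167$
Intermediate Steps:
$M = -25$ ($M = 2 - 27 = -25$)
$I = 10$ ($I = 4 + 6 = 10$)
$C{\left(y \right)} = 60 + 10 y$ ($C{\left(y \right)} = \left(y + 6\right) 10 = \left(6 + y\right) 10 = 60 + 10 y$)
$C{\left(M \right)} - \left(664 + 2313\right) = \left(60 + 10 \left(-25\right)\right) - \left(664 + 2313\right) = \left(60 - 250\right) - 2977 = -190 - 2977 = -3167$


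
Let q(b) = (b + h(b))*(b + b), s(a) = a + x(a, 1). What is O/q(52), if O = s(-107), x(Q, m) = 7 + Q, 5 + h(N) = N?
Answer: -23/1144 ≈ -0.020105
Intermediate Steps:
h(N) = -5 + N
s(a) = 7 + 2*a (s(a) = a + (7 + a) = 7 + 2*a)
q(b) = 2*b*(-5 + 2*b) (q(b) = (b + (-5 + b))*(b + b) = (-5 + 2*b)*(2*b) = 2*b*(-5 + 2*b))
O = -207 (O = 7 + 2*(-107) = 7 - 214 = -207)
O/q(52) = -207*1/(104*(-5 + 2*52)) = -207*1/(104*(-5 + 104)) = -207/(2*52*99) = -207/10296 = -207*1/10296 = -23/1144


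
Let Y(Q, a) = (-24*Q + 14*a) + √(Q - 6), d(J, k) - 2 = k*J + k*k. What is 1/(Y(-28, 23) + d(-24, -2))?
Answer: 524/549169 - I*√34/1098338 ≈ 0.00095417 - 5.3089e-6*I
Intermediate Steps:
d(J, k) = 2 + k² + J*k (d(J, k) = 2 + (k*J + k*k) = 2 + (J*k + k²) = 2 + (k² + J*k) = 2 + k² + J*k)
Y(Q, a) = √(-6 + Q) - 24*Q + 14*a (Y(Q, a) = (-24*Q + 14*a) + √(-6 + Q) = √(-6 + Q) - 24*Q + 14*a)
1/(Y(-28, 23) + d(-24, -2)) = 1/((√(-6 - 28) - 24*(-28) + 14*23) + (2 + (-2)² - 24*(-2))) = 1/((√(-34) + 672 + 322) + (2 + 4 + 48)) = 1/((I*√34 + 672 + 322) + 54) = 1/((994 + I*√34) + 54) = 1/(1048 + I*√34)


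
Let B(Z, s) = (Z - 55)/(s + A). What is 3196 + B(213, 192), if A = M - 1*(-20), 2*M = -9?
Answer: 1326656/415 ≈ 3196.8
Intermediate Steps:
M = -9/2 (M = (1/2)*(-9) = -9/2 ≈ -4.5000)
A = 31/2 (A = -9/2 - 1*(-20) = -9/2 + 20 = 31/2 ≈ 15.500)
B(Z, s) = (-55 + Z)/(31/2 + s) (B(Z, s) = (Z - 55)/(s + 31/2) = (-55 + Z)/(31/2 + s))
3196 + B(213, 192) = 3196 + 2*(-55 + 213)/(31 + 2*192) = 3196 + 2*158/(31 + 384) = 3196 + 2*158/415 = 3196 + 2*(1/415)*158 = 3196 + 316/415 = 1326656/415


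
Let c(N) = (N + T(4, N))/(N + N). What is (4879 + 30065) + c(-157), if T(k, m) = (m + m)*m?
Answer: 69575/2 ≈ 34788.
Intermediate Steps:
T(k, m) = 2*m² (T(k, m) = (2*m)*m = 2*m²)
c(N) = (N + 2*N²)/(2*N) (c(N) = (N + 2*N²)/(N + N) = (N + 2*N²)/((2*N)) = (N + 2*N²)*(1/(2*N)) = (N + 2*N²)/(2*N))
(4879 + 30065) + c(-157) = (4879 + 30065) + (½ - 157) = 34944 - 313/2 = 69575/2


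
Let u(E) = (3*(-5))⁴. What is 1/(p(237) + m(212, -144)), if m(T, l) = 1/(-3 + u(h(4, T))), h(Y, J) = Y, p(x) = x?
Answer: 50622/11997415 ≈ 0.0042194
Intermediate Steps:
u(E) = 50625 (u(E) = (-15)⁴ = 50625)
m(T, l) = 1/50622 (m(T, l) = 1/(-3 + 50625) = 1/50622)
1/(p(237) + m(212, -144)) = 1/(237 + 1/50622) = 1/(11997415/50622) = 50622/11997415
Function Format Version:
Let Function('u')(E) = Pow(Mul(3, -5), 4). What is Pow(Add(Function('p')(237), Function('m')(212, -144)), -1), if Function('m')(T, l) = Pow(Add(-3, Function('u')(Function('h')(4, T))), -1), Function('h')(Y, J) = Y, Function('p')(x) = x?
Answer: Rational(50622, 11997415) ≈ 0.0042194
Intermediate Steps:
Function('u')(E) = 50625 (Function('u')(E) = Pow(-15, 4) = 50625)
Function('m')(T, l) = Rational(1, 50622) (Function('m')(T, l) = Pow(Add(-3, 50625), -1) = Pow(50622, -1) = Rational(1, 50622))
Pow(Add(Function('p')(237), Function('m')(212, -144)), -1) = Pow(Add(237, Rational(1, 50622)), -1) = Pow(Rational(11997415, 50622), -1) = Rational(50622, 11997415)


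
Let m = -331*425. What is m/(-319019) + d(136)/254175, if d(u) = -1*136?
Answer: 35712681541/81086654325 ≈ 0.44043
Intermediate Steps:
d(u) = -136
m = -140675
m/(-319019) + d(136)/254175 = -140675/(-319019) - 136/254175 = -140675*(-1/319019) - 136*1/254175 = 140675/319019 - 136/254175 = 35712681541/81086654325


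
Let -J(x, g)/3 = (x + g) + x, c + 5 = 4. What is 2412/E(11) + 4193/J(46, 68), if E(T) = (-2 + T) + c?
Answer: 140527/480 ≈ 292.76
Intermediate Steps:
c = -1 (c = -5 + 4 = -1)
J(x, g) = -6*x - 3*g (J(x, g) = -3*((x + g) + x) = -3*((g + x) + x) = -3*(g + 2*x) = -6*x - 3*g)
E(T) = -3 + T (E(T) = (-2 + T) - 1 = -3 + T)
2412/E(11) + 4193/J(46, 68) = 2412/(-3 + 11) + 4193/(-6*46 - 3*68) = 2412/8 + 4193/(-276 - 204) = 2412*(⅛) + 4193/(-480) = 603/2 + 4193*(-1/480) = 603/2 - 4193/480 = 140527/480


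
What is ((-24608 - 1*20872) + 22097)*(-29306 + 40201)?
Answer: -254757785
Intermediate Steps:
((-24608 - 1*20872) + 22097)*(-29306 + 40201) = ((-24608 - 20872) + 22097)*10895 = (-45480 + 22097)*10895 = -23383*10895 = -254757785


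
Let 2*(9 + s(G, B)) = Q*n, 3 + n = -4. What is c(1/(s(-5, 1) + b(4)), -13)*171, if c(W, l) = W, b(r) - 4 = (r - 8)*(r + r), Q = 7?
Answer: -114/41 ≈ -2.7805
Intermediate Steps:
n = -7 (n = -3 - 4 = -7)
b(r) = 4 + 2*r*(-8 + r) (b(r) = 4 + (r - 8)*(r + r) = 4 + (-8 + r)*(2*r) = 4 + 2*r*(-8 + r))
s(G, B) = -67/2 (s(G, B) = -9 + (7*(-7))/2 = -9 + (½)*(-49) = -9 - 49/2 = -67/2)
c(1/(s(-5, 1) + b(4)), -13)*171 = 171/(-67/2 + (4 - 16*4 + 2*4²)) = 171/(-67/2 + (4 - 64 + 2*16)) = 171/(-67/2 + (4 - 64 + 32)) = 171/(-67/2 - 28) = 171/(-123/2) = -2/123*171 = -114/41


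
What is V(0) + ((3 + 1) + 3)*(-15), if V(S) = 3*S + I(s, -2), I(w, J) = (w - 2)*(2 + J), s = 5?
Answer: -105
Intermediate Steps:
I(w, J) = (-2 + w)*(2 + J)
V(S) = 3*S (V(S) = 3*S + (-4 - 2*(-2) + 2*5 - 2*5) = 3*S + (-4 + 4 + 10 - 10) = 3*S + 0 = 3*S)
V(0) + ((3 + 1) + 3)*(-15) = 3*0 + ((3 + 1) + 3)*(-15) = 0 + (4 + 3)*(-15) = 0 + 7*(-15) = 0 - 105 = -105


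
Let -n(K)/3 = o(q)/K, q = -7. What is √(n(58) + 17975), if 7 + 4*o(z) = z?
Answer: √60468509/58 ≈ 134.07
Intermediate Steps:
o(z) = -7/4 + z/4
n(K) = 21/(2*K) (n(K) = -3*(-7/4 + (¼)*(-7))/K = -3*(-7/4 - 7/4)/K = -(-21)/(2*K) = 21/(2*K))
√(n(58) + 17975) = √((21/2)/58 + 17975) = √((21/2)*(1/58) + 17975) = √(21/116 + 17975) = √(2085121/116) = √60468509/58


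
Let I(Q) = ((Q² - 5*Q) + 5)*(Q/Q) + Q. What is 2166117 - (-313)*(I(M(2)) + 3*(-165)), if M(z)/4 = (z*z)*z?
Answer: 2293195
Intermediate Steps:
M(z) = 4*z³ (M(z) = 4*((z*z)*z) = 4*(z²*z) = 4*z³)
I(Q) = 5 + Q² - 4*Q (I(Q) = (5 + Q² - 5*Q)*1 + Q = (5 + Q² - 5*Q) + Q = 5 + Q² - 4*Q)
2166117 - (-313)*(I(M(2)) + 3*(-165)) = 2166117 - (-313)*((5 + (4*2³)² - 16*2³) + 3*(-165)) = 2166117 - (-313)*((5 + (4*8)² - 16*8) - 495) = 2166117 - (-313)*((5 + 32² - 4*32) - 495) = 2166117 - (-313)*((5 + 1024 - 128) - 495) = 2166117 - (-313)*(901 - 495) = 2166117 - (-313)*406 = 2166117 - 1*(-127078) = 2166117 + 127078 = 2293195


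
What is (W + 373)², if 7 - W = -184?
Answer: 318096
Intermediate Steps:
W = 191 (W = 7 - 1*(-184) = 7 + 184 = 191)
(W + 373)² = (191 + 373)² = 564² = 318096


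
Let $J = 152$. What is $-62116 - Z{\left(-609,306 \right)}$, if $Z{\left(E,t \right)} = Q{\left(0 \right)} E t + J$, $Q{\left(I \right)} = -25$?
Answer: $-4721118$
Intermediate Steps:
$Z{\left(E,t \right)} = 152 - 25 E t$ ($Z{\left(E,t \right)} = - 25 E t + 152 = 152 - 25 E t$)
$-62116 - Z{\left(-609,306 \right)} = -62116 - \left(152 - \left(-15225\right) 306\right) = -62116 - \left(152 + 4658850\right) = -62116 - 4659002 = -4721118$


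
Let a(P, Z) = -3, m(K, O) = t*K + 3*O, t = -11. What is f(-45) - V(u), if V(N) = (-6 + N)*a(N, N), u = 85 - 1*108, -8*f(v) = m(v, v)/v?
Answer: -86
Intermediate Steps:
m(K, O) = -11*K + 3*O
f(v) = 1 (f(v) = -(-11*v + 3*v)/(8*v) = -(-8*v)/(8*v) = -1/8*(-8) = 1)
u = -23 (u = 85 - 108 = -23)
V(N) = 18 - 3*N (V(N) = (-6 + N)*(-3) = 18 - 3*N)
f(-45) - V(u) = 1 - (18 - 3*(-23)) = 1 - (18 + 69) = 1 - 1*87 = 1 - 87 = -86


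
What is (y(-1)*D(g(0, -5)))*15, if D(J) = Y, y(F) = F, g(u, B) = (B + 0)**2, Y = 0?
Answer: 0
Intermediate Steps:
g(u, B) = B**2
D(J) = 0
(y(-1)*D(g(0, -5)))*15 = -1*0*15 = 0*15 = 0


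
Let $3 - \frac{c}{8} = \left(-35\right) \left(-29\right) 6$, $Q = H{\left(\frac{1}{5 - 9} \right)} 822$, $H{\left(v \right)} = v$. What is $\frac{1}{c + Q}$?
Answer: $- \frac{2}{97803} \approx -2.0449 \cdot 10^{-5}$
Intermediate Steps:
$Q = - \frac{411}{2}$ ($Q = \frac{1}{5 - 9} \cdot 822 = \frac{1}{-4} \cdot 822 = \left(- \frac{1}{4}\right) 822 = - \frac{411}{2} \approx -205.5$)
$c = -48696$ ($c = 24 - 8 \left(-35\right) \left(-29\right) 6 = 24 - 8 \cdot 1015 \cdot 6 = 24 - 48720 = -48696$)
$\frac{1}{c + Q} = \frac{1}{-48696 - \frac{411}{2}} = \frac{1}{- \frac{97803}{2}} = - \frac{2}{97803}$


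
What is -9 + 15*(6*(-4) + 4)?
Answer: -309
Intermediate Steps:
-9 + 15*(6*(-4) + 4) = -9 + 15*(-24 + 4) = -9 + 15*(-20) = -9 - 300 = -309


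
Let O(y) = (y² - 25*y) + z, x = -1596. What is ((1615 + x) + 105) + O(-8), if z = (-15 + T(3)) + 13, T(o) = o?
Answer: 389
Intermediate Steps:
z = 1 (z = (-15 + 3) + 13 = -12 + 13 = 1)
O(y) = 1 + y² - 25*y (O(y) = (y² - 25*y) + 1 = 1 + y² - 25*y)
((1615 + x) + 105) + O(-8) = ((1615 - 1596) + 105) + (1 + (-8)² - 25*(-8)) = (19 + 105) + (1 + 64 + 200) = 124 + 265 = 389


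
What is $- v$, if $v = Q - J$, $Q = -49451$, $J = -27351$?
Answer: $22100$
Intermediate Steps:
$v = -22100$ ($v = -49451 - -27351 = -49451 + 27351 = -22100$)
$- v = \left(-1\right) \left(-22100\right) = 22100$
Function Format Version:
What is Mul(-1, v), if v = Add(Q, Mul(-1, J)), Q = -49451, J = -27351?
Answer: 22100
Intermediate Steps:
v = -22100 (v = Add(-49451, Mul(-1, -27351)) = Add(-49451, 27351) = -22100)
Mul(-1, v) = Mul(-1, -22100) = 22100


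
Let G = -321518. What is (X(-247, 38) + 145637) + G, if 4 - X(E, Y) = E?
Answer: -175630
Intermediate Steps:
X(E, Y) = 4 - E
(X(-247, 38) + 145637) + G = ((4 - 1*(-247)) + 145637) - 321518 = ((4 + 247) + 145637) - 321518 = (251 + 145637) - 321518 = 145888 - 321518 = -175630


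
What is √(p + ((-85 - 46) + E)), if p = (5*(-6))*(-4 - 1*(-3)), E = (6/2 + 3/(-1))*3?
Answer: I*√101 ≈ 10.05*I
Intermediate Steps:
E = 0 (E = (6*(½) + 3*(-1))*3 = (3 - 3)*3 = 0*3 = 0)
p = 30 (p = -30*(-4 + 3) = -30*(-1) = 30)
√(p + ((-85 - 46) + E)) = √(30 + ((-85 - 46) + 0)) = √(30 + (-131 + 0)) = √(30 - 131) = √(-101) = I*√101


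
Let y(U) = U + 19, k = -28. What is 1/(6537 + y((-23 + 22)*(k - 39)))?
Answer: 1/6623 ≈ 0.00015099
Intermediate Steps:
y(U) = 19 + U
1/(6537 + y((-23 + 22)*(k - 39))) = 1/(6537 + (19 + (-23 + 22)*(-28 - 39))) = 1/(6537 + (19 - 1*(-67))) = 1/(6537 + (19 + 67)) = 1/(6537 + 86) = 1/6623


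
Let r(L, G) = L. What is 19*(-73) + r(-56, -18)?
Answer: -1443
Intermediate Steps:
19*(-73) + r(-56, -18) = 19*(-73) - 56 = -1387 - 56 = -1443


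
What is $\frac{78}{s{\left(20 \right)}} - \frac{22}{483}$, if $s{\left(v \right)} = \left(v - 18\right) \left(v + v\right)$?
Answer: $\frac{17957}{19320} \approx 0.92945$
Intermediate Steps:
$s{\left(v \right)} = 2 v \left(-18 + v\right)$ ($s{\left(v \right)} = \left(-18 + v\right) 2 v = 2 v \left(-18 + v\right)$)
$\frac{78}{s{\left(20 \right)}} - \frac{22}{483} = \frac{78}{2 \cdot 20 \left(-18 + 20\right)} - \frac{22}{483} = \frac{78}{2 \cdot 20 \cdot 2} - \frac{22}{483} = \frac{78}{80} - \frac{22}{483} = 78 \cdot \frac{1}{80} - \frac{22}{483} = \frac{39}{40} - \frac{22}{483} = \frac{17957}{19320}$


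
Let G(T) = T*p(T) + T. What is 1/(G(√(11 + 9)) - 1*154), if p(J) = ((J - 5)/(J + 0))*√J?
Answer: -5/(770 - √5*(10 - √2*5^(¾)*(5 - 2*√5))) ≈ -0.0066382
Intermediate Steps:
p(J) = (-5 + J)/√J (p(J) = ((-5 + J)/J)*√J = (-5 + J)/√J)
G(T) = T + √T*(-5 + T) (G(T) = T*((-5 + T)/√T) + T = √T*(-5 + T) + T = T + √T*(-5 + T))
1/(G(√(11 + 9)) - 1*154) = 1/(√(√(11 + 9))*(-5 + √(11 + 9) + √(√(11 + 9))) - 1*154) = 1/(√(√20)*(-5 + √20 + √(√20)) - 154) = 1/(√(2*√5)*(-5 + 2*√5 + √(2*√5)) - 154) = 1/((√2*5^(¼))*(-5 + 2*√5 + √2*5^(¼)) - 154) = 1/(√2*5^(¼)*(-5 + 2*√5 + √2*5^(¼)) - 154) = 1/(-154 + √2*5^(¼)*(-5 + 2*√5 + √2*5^(¼)))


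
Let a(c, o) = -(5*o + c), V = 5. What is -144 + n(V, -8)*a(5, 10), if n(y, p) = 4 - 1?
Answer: -309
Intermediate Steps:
n(y, p) = 3
a(c, o) = -c - 5*o (a(c, o) = -(c + 5*o) = -c - 5*o)
-144 + n(V, -8)*a(5, 10) = -144 + 3*(-1*5 - 5*10) = -144 + 3*(-5 - 50) = -144 + 3*(-55) = -144 - 165 = -309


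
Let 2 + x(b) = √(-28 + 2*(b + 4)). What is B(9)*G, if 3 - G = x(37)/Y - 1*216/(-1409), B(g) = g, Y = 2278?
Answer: 41129442/1604851 - 27*√6/2278 ≈ 25.599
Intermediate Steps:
x(b) = -2 + √(-20 + 2*b) (x(b) = -2 + √(-28 + 2*(b + 4)) = -2 + √(-28 + 2*(4 + b)) = -2 + √(-28 + (8 + 2*b)) = -2 + √(-20 + 2*b))
G = 4569938/1604851 - 3*√6/2278 (G = 3 - ((-2 + √(-20 + 2*37))/2278 - 1*216/(-1409)) = 3 - ((-2 + √(-20 + 74))*(1/2278) - 216*(-1/1409)) = 3 - ((-2 + √54)*(1/2278) + 216/1409) = 3 - ((-2 + 3*√6)*(1/2278) + 216/1409) = 3 - ((-1/1139 + 3*√6/2278) + 216/1409) = 3 - (244615/1604851 + 3*√6/2278) = 3 + (-244615/1604851 - 3*√6/2278) = 4569938/1604851 - 3*√6/2278 ≈ 2.8444)
B(9)*G = 9*(4569938/1604851 - 3*√6/2278) = 41129442/1604851 - 27*√6/2278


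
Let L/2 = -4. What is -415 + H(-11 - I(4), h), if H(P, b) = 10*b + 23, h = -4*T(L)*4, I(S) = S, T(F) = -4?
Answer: 248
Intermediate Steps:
L = -8 (L = 2*(-4) = -8)
h = 64 (h = -4*(-4)*4 = 16*4 = 64)
H(P, b) = 23 + 10*b
-415 + H(-11 - I(4), h) = -415 + (23 + 10*64) = -415 + (23 + 640) = -415 + 663 = 248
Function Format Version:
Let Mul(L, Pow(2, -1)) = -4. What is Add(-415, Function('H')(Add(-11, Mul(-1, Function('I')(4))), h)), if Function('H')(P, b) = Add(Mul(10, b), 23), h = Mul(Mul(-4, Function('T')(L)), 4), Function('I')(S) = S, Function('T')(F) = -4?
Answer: 248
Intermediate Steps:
L = -8 (L = Mul(2, -4) = -8)
h = 64 (h = Mul(Mul(-4, -4), 4) = Mul(16, 4) = 64)
Function('H')(P, b) = Add(23, Mul(10, b))
Add(-415, Function('H')(Add(-11, Mul(-1, Function('I')(4))), h)) = Add(-415, Add(23, Mul(10, 64))) = Add(-415, Add(23, 640)) = Add(-415, 663) = 248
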